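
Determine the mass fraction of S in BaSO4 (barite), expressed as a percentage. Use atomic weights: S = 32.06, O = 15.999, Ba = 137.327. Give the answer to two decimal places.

Formula mass = 1×137.327 + 1×32.06 + 4×15.999 = 233.383 g/mol, of which 32.060 g is S.
So S makes up 32.060/233.383 = 0.1374 of the mass, i.e. 13.74%.

13.74 wt%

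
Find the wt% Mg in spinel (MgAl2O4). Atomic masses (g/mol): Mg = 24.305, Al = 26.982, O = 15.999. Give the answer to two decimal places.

Molar mass of MgAl2O4: 1×24.305 + 2×26.982 + 4×15.999 = 142.265 g/mol.
Mass of Mg per formula unit: 1 × 24.305 = 24.305 g.
Weight fraction Mg = 24.305 / 142.265 = 0.1708.

17.08 weight percent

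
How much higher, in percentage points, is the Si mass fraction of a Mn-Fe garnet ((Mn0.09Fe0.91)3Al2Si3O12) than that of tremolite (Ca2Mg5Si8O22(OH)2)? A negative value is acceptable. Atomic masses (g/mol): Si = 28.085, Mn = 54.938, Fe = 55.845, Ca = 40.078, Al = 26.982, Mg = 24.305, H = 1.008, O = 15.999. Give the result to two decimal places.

-10.72 percentage points

M((Mn0.09Fe0.91)3Al2Si3O12) = 497.497 g/mol, so wt% Si = 84.255/497.497 × 100 = 16.94%.
M(Ca2Mg5Si8O22(OH)2) = 812.353 g/mol, so wt% Si = 224.680/812.353 × 100 = 27.66%.
16.94 − 27.66 = -10.72 pp.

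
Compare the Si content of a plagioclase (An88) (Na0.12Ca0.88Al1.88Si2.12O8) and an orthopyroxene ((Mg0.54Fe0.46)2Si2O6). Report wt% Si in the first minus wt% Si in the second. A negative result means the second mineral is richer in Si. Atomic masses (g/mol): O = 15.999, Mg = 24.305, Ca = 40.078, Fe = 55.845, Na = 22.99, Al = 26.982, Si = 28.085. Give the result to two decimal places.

-2.89 percentage points

First mineral: 59.540 g Si in 276.286 g formula = 21.55 wt% Si.
Second mineral: 56.170 g Si in 229.791 g formula = 24.44 wt% Si.
21.55% − 24.44% gives a difference of -2.89 percentage points.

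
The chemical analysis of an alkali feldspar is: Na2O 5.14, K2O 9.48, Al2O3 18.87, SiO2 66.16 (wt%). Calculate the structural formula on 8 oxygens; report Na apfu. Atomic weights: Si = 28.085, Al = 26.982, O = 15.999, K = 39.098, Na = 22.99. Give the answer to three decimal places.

0.451 Na apfu

Na2O (M=61.979): mol = 0.08293; Na = 0.16586, O = 0.08293.
K2O (M=94.195): mol = 0.10064; K = 0.20128, O = 0.10064.
Al2O3 (M=101.961): mol = 0.18507; Al = 0.37014, O = 0.55521.
SiO2 (M=60.083): mol = 1.10114; Si = 1.10114, O = 2.20228.
ΣO = 2.94106; factor = 8/ΣO = 2.72011.
Na apfu = 0.16586 × 2.72011 = 0.451.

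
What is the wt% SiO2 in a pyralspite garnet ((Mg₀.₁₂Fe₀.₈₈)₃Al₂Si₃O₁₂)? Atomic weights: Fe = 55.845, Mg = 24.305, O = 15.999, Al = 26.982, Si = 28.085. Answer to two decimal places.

37.06 wt%

Molar mass of (Mg₀.₁₂Fe₀.₈₈)₃Al₂Si₃O₁₂ = 0.36*24.305 + 2.64*55.845 + 2*26.982 + 3*28.085 + 12*15.999 = 486.388 g/mol.
Each formula unit contains 3 Si, equivalent to 3/1 = 3.0000 mol SiO2.
M(SiO2) = 1×28.085 + 2×15.999 = 60.083 g/mol.
Mass of SiO2 per formula unit = 3.0000 × 60.083 = 180.249 g.
SiO2 wt% = 180.249 / 486.388 × 100 = 37.06%.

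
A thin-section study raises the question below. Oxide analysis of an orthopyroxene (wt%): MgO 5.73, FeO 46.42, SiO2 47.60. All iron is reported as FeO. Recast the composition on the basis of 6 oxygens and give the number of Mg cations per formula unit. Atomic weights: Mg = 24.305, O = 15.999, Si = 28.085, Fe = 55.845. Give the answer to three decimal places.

MgO: 5.73/40.304 = 0.14217 mol → 0.14217 mol Mg, 0.14217 mol O.
FeO: 46.42/71.844 = 0.64612 mol → 0.64612 mol Fe, 0.64612 mol O.
SiO2: 47.60/60.083 = 0.79224 mol → 0.79224 mol Si, 1.58448 mol O.
Total oxygen = 2.37277 mol. Normalization factor = 6/2.37277 = 2.52869.
Mg per 6 O = 0.14217 × 2.52869 = 0.360.

0.360 Mg apfu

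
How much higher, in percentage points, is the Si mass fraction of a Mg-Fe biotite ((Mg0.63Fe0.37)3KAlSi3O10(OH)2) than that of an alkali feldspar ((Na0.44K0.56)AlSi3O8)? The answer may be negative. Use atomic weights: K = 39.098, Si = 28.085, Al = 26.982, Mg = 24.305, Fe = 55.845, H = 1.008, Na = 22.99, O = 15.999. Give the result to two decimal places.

M((Mg0.63Fe0.37)3KAlSi3O10(OH)2) = 452.263 g/mol, so wt% Si = 84.255/452.263 × 100 = 18.63%.
M((Na0.44K0.56)AlSi3O8) = 271.239 g/mol, so wt% Si = 84.255/271.239 × 100 = 31.06%.
18.63 − 31.06 = -12.43 pp.

-12.43 percentage points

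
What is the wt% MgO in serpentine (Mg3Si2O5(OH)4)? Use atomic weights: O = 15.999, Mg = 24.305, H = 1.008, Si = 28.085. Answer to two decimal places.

Formula mass = 277.108 g/mol.
3 Mg → 3.0000 mol MgO per formula unit; M(MgO) = 40.304, so MgO mass = 120.912 g.
120.912/277.108 × 100 = 43.63 wt%.

43.63 wt%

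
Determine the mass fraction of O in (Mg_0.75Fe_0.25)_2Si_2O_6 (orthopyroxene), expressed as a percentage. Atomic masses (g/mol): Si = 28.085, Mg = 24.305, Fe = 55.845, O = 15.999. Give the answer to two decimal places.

Formula mass = 1.50*24.305 + 0.50*55.845 + 2*28.085 + 6*15.999 = 216.544 g/mol, of which 95.994 g is O.
So O makes up 95.994/216.544 = 0.4433 of the mass, i.e. 44.33%.

44.33 mass %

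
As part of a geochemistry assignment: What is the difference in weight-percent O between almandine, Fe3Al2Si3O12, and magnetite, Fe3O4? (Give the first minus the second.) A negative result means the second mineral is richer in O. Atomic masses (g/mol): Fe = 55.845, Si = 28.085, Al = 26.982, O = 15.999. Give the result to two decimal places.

M(Fe3Al2Si3O12) = 497.742 g/mol, so wt% O = 191.988/497.742 × 100 = 38.57%.
M(Fe3O4) = 231.531 g/mol, so wt% O = 63.996/231.531 × 100 = 27.64%.
38.57 − 27.64 = 10.93 pp.

10.93 percentage points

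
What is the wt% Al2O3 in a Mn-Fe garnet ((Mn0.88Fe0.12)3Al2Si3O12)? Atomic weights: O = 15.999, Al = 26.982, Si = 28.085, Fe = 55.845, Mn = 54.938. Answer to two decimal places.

Molar mass of (Mn0.88Fe0.12)3Al2Si3O12 = 2.64·54.938 + 0.36·55.845 + 2·26.982 + 3·28.085 + 12·15.999 = 495.348 g/mol.
Each formula unit contains 2 Al, equivalent to 2/2 = 1.0000 mol Al2O3.
M(Al2O3) = 2×26.982 + 3×15.999 = 101.961 g/mol.
Mass of Al2O3 per formula unit = 1.0000 × 101.961 = 101.961 g.
Al2O3 wt% = 101.961 / 495.348 × 100 = 20.58%.

20.58 wt%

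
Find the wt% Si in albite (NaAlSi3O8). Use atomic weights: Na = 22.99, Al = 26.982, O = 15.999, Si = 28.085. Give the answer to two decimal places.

Formula mass = 1×22.99 + 1×26.982 + 3×28.085 + 8×15.999 = 262.219 g/mol, of which 84.255 g is Si.
So Si makes up 84.255/262.219 = 0.3213 of the mass, i.e. 32.13%.

32.13 mass %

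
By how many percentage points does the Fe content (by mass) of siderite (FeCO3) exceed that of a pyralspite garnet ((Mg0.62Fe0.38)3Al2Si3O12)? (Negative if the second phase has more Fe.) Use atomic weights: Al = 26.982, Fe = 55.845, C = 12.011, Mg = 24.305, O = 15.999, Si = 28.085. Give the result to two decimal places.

33.70 percentage points

M(FeCO3) = 115.853 g/mol, so wt% Fe = 55.845/115.853 × 100 = 48.20%.
M((Mg0.62Fe0.38)3Al2Si3O12) = 439.078 g/mol, so wt% Fe = 63.663/439.078 × 100 = 14.50%.
48.20 − 14.50 = 33.70 pp.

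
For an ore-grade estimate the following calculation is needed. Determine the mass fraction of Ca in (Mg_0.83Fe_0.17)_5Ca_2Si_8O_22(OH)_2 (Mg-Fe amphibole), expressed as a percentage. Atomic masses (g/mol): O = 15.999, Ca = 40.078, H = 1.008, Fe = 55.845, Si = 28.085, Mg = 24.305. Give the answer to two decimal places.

9.55 wt%

Formula mass = 4.15*24.305 + 0.85*55.845 + 2*40.078 + 8*28.085 + 24*15.999 + 2*1.008 = 839.162 g/mol, of which 80.156 g is Ca.
So Ca makes up 80.156/839.162 = 0.0955 of the mass, i.e. 9.55%.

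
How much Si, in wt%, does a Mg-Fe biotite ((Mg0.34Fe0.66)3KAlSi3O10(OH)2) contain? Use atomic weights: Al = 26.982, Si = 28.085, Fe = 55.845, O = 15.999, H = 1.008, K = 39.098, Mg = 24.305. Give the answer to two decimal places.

M((Mg0.34Fe0.66)3KAlSi3O10(OH)2) = 479.703 g/mol.
Si contributes 3 × 28.085 = 84.255 g per mole.
84.255/479.703 = 0.1756 → 17.56%.

17.56 wt%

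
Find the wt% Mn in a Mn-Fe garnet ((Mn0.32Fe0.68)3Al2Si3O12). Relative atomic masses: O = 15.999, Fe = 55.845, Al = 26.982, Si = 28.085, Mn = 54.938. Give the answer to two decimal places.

10.61 mass %

Molar mass of (Mn0.32Fe0.68)3Al2Si3O12: 0.96*54.938 + 2.04*55.845 + 2*26.982 + 3*28.085 + 12*15.999 = 496.871 g/mol.
Mass of Mn per formula unit: 0.96 × 54.938 = 52.740 g.
Weight fraction Mn = 52.740 / 496.871 = 0.1061.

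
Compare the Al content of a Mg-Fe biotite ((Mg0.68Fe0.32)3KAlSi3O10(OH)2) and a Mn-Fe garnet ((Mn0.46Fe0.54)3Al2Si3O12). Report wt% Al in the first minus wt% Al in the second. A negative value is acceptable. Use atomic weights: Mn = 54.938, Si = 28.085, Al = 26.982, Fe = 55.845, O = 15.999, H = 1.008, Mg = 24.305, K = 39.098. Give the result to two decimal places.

First mineral: 26.982 g Al in 447.532 g formula = 6.03 wt% Al.
Second mineral: 53.964 g Al in 496.490 g formula = 10.87 wt% Al.
6.03% − 10.87% gives a difference of -4.84 percentage points.

-4.84 percentage points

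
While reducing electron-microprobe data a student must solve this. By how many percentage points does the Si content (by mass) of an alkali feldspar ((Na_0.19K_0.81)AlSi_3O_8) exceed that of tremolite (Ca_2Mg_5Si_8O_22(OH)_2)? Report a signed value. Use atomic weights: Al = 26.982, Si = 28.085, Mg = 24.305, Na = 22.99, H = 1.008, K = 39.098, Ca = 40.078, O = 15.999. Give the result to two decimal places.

M((Na_0.19K_0.81)AlSi_3O_8) = 275.266 g/mol, so wt% Si = 84.255/275.266 × 100 = 30.61%.
M(Ca_2Mg_5Si_8O_22(OH)_2) = 812.353 g/mol, so wt% Si = 224.680/812.353 × 100 = 27.66%.
30.61 − 27.66 = 2.95 pp.

2.95 percentage points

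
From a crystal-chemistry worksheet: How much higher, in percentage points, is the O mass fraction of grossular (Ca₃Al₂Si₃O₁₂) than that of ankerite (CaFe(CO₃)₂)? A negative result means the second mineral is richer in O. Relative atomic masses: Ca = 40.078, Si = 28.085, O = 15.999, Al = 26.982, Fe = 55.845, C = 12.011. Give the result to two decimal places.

-1.83 percentage points

M(Ca₃Al₂Si₃O₁₂) = 450.441 g/mol, so wt% O = 191.988/450.441 × 100 = 42.62%.
M(CaFe(CO₃)₂) = 215.939 g/mol, so wt% O = 95.994/215.939 × 100 = 44.45%.
42.62 − 44.45 = -1.83 pp.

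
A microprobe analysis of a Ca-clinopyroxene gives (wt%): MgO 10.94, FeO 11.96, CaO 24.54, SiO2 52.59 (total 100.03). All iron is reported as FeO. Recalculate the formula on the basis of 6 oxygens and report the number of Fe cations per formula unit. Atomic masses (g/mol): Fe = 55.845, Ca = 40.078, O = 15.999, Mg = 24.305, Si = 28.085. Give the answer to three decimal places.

0.380 Fe apfu

MgO: 10.94/40.304 = 0.27144 mol → 0.27144 mol Mg, 0.27144 mol O.
FeO: 11.96/71.844 = 0.16647 mol → 0.16647 mol Fe, 0.16647 mol O.
CaO: 24.54/56.077 = 0.43761 mol → 0.43761 mol Ca, 0.43761 mol O.
SiO2: 52.59/60.083 = 0.87529 mol → 0.87529 mol Si, 1.75058 mol O.
Total oxygen = 2.62610 mol. Normalization factor = 6/2.62610 = 2.28476.
Fe per 6 O = 0.16647 × 2.28476 = 0.380.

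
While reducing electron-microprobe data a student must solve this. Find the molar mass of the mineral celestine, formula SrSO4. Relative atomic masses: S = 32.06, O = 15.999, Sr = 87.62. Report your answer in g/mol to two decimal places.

183.68 g/mol

Sr: 1 × 87.62 = 87.6200
S: 1 × 32.06 = 32.0600
O: 4 × 15.999 = 63.9960
Summing the contributions gives the formula mass.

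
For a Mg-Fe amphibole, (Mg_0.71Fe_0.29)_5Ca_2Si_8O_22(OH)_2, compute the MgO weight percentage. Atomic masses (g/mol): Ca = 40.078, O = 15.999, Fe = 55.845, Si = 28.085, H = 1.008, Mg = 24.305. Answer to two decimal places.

16.67 wt%

Formula mass = 858.086 g/mol.
3.55 Mg → 3.5500 mol MgO per formula unit; M(MgO) = 40.304, so MgO mass = 143.079 g.
143.079/858.086 × 100 = 16.67 wt%.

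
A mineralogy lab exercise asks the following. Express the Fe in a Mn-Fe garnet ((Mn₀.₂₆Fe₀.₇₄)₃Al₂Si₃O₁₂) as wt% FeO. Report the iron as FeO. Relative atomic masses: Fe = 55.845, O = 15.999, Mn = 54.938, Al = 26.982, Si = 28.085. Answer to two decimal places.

Molar mass of (Mn₀.₂₆Fe₀.₇₄)₃Al₂Si₃O₁₂ = 0.78×54.938 + 2.22×55.845 + 2×26.982 + 3×28.085 + 12×15.999 = 497.035 g/mol.
Each formula unit contains 2.22 Fe, equivalent to 2.22/1 = 2.2200 mol FeO.
M(FeO) = 1×55.845 + 1×15.999 = 71.844 g/mol.
Mass of FeO per formula unit = 2.2200 × 71.844 = 159.494 g.
FeO wt% = 159.494 / 497.035 × 100 = 32.09%.

32.09 wt%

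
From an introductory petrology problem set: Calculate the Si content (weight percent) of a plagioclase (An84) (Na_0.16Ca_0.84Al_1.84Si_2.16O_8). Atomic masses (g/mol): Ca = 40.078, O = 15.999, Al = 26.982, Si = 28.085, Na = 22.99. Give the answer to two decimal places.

Molar mass of Na_0.16Ca_0.84Al_1.84Si_2.16O_8: 0.16×22.99 + 0.84×40.078 + 1.84×26.982 + 2.16×28.085 + 8×15.999 = 275.646 g/mol.
Mass of Si per formula unit: 2.16 × 28.085 = 60.664 g.
Weight fraction Si = 60.664 / 275.646 = 0.2201.

22.01 weight percent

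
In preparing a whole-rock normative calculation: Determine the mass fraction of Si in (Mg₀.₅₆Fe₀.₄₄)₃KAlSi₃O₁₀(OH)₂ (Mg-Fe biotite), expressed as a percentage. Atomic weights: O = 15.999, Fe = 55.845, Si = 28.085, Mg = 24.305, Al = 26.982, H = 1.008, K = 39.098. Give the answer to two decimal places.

18.36 mass %

Molar mass of (Mg₀.₅₆Fe₀.₄₄)₃KAlSi₃O₁₀(OH)₂: 1.68·24.305 + 1.32·55.845 + 1·39.098 + 1·26.982 + 3·28.085 + 12·15.999 + 2·1.008 = 458.887 g/mol.
Mass of Si per formula unit: 3 × 28.085 = 84.255 g.
Weight fraction Si = 84.255 / 458.887 = 0.1836.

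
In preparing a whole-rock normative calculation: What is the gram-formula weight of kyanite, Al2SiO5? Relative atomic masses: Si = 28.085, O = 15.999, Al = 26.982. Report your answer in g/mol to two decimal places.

162.04 g/mol

M = 2×26.982 + 1×28.085 + 5×15.999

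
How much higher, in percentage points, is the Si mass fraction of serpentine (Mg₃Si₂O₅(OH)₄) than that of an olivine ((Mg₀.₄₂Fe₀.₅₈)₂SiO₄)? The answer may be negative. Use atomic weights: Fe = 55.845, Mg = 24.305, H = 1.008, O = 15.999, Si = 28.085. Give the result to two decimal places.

4.43 percentage points

First mineral: 56.170 g Si in 277.108 g formula = 20.27 wt% Si.
Second mineral: 28.085 g Si in 177.277 g formula = 15.84 wt% Si.
20.27% − 15.84% gives a difference of 4.43 percentage points.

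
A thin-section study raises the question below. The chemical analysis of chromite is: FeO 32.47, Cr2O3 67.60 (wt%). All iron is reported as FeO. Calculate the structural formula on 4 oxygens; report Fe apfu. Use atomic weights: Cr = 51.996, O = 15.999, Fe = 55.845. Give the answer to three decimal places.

FeO: 32.47/71.844 = 0.45195 mol → 0.45195 mol Fe, 0.45195 mol O.
Cr2O3: 67.60/151.989 = 0.44477 mol → 0.88954 mol Cr, 1.33431 mol O.
Total oxygen = 1.78626 mol. Normalization factor = 4/1.78626 = 2.23932.
Fe per 4 O = 0.45195 × 2.23932 = 1.012.

1.012 Fe apfu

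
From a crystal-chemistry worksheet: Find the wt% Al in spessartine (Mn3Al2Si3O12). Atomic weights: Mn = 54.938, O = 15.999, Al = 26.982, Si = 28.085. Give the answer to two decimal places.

Formula mass = 3×54.938 + 2×26.982 + 3×28.085 + 12×15.999 = 495.021 g/mol, of which 53.964 g is Al.
So Al makes up 53.964/495.021 = 0.1090 of the mass, i.e. 10.90%.

10.90 wt%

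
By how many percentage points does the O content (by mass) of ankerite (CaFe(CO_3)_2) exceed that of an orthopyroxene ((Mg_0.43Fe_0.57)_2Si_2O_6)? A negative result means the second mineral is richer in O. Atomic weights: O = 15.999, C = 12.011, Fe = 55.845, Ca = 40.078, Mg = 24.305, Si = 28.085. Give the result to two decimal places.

First mineral: 95.994 g O in 215.939 g formula = 44.45 wt% O.
Second mineral: 95.994 g O in 236.730 g formula = 40.55 wt% O.
44.45% − 40.55% gives a difference of 3.90 percentage points.

3.90 percentage points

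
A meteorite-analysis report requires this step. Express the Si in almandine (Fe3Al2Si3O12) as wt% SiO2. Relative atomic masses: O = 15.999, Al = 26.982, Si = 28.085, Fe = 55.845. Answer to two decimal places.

M(Fe3Al2Si3O12) = 497.742 g/mol; M(SiO2) = 60.083 g/mol.
Moles SiO2 per formula unit = 3 Si ÷ 1 = 3.0000.
SiO2 fraction = (3.0000 × 60.083) / 497.742 = 180.249/497.742 = 0.3621.

36.21 wt%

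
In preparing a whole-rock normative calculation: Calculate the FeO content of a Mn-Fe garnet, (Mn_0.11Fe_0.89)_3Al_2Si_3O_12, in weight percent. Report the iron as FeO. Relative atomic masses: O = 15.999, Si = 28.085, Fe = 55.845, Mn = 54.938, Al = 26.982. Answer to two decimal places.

38.56 wt%

Molar mass of (Mn_0.11Fe_0.89)_3Al_2Si_3O_12 = 0.33·54.938 + 2.67·55.845 + 2·26.982 + 3·28.085 + 12·15.999 = 497.443 g/mol.
Each formula unit contains 2.67 Fe, equivalent to 2.67/1 = 2.6700 mol FeO.
M(FeO) = 1×55.845 + 1×15.999 = 71.844 g/mol.
Mass of FeO per formula unit = 2.6700 × 71.844 = 191.823 g.
FeO wt% = 191.823 / 497.443 × 100 = 38.56%.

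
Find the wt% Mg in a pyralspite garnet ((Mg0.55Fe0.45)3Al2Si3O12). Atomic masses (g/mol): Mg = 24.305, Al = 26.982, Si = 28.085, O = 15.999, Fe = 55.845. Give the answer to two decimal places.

Formula mass = 1.65·24.305 + 1.35·55.845 + 2·26.982 + 3·28.085 + 12·15.999 = 445.701 g/mol, of which 40.103 g is Mg.
So Mg makes up 40.103/445.701 = 0.0900 of the mass, i.e. 9.00%.

9.00 weight percent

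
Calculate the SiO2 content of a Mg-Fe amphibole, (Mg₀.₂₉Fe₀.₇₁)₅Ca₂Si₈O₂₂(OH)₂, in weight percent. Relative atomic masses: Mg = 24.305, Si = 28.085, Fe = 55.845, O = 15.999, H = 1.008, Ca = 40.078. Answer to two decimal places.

M((Mg₀.₂₉Fe₀.₇₁)₅Ca₂Si₈O₂₂(OH)₂) = 924.320 g/mol; M(SiO2) = 60.083 g/mol.
Moles SiO2 per formula unit = 8 Si ÷ 1 = 8.0000.
SiO2 fraction = (8.0000 × 60.083) / 924.320 = 480.664/924.320 = 0.5200.

52.00 wt%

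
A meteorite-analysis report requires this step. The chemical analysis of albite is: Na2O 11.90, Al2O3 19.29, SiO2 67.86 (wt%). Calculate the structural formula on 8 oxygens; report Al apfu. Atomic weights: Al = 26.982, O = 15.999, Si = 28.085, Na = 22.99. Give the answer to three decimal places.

1.003 Al apfu

Na2O: 11.90/61.979 = 0.19200 mol → 0.38400 mol Na, 0.19200 mol O.
Al2O3: 19.29/101.961 = 0.18919 mol → 0.37838 mol Al, 0.56757 mol O.
SiO2: 67.86/60.083 = 1.12944 mol → 1.12944 mol Si, 2.25888 mol O.
Total oxygen = 3.01845 mol. Normalization factor = 8/3.01845 = 2.65037.
Al per 8 O = 0.37838 × 2.65037 = 1.003.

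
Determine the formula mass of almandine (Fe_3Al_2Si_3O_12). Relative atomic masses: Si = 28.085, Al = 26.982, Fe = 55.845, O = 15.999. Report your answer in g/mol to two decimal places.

497.74 g/mol

Fe: 3 × 55.845 = 167.5350
Al: 2 × 26.982 = 53.9640
Si: 3 × 28.085 = 84.2550
O: 12 × 15.999 = 191.9880
Summing the contributions gives the formula mass.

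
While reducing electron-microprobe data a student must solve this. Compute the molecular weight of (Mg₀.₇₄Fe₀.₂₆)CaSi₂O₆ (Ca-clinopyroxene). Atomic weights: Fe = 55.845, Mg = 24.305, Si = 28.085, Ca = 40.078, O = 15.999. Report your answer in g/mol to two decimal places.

224.75 g/mol

The formula mass is the sum 0.74×24.305 + 0.26×55.845 + 1×40.078 + 2×28.085 + 6×15.999.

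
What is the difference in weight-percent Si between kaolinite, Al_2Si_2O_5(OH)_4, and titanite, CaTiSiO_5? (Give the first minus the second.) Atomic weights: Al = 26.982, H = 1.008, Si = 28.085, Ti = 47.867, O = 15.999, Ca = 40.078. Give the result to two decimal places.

7.43 percentage points

M(Al_2Si_2O_5(OH)_4) = 258.157 g/mol, so wt% Si = 56.170/258.157 × 100 = 21.76%.
M(CaTiSiO_5) = 196.025 g/mol, so wt% Si = 28.085/196.025 × 100 = 14.33%.
21.76 − 14.33 = 7.43 pp.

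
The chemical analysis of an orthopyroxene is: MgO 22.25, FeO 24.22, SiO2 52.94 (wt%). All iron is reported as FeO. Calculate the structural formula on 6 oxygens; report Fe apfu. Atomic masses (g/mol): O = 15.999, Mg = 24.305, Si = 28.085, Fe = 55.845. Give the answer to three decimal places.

0.763 Fe apfu

MgO (M=40.304): mol = 0.55205; Mg = 0.55205, O = 0.55205.
FeO (M=71.844): mol = 0.33712; Fe = 0.33712, O = 0.33712.
SiO2 (M=60.083): mol = 0.88111; Si = 0.88111, O = 1.76222.
ΣO = 2.65139; factor = 6/ΣO = 2.26296.
Fe apfu = 0.33712 × 2.26296 = 0.763.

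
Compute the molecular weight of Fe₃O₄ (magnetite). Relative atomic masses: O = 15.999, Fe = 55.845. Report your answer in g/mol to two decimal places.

231.53 g/mol

The formula mass is the sum 3·55.845 + 4·15.999.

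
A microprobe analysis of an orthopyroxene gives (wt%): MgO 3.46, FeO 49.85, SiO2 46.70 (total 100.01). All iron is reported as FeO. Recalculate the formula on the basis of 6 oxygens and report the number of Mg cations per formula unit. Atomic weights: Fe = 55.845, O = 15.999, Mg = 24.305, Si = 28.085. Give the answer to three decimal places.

MgO: 3.46/40.304 = 0.08585 mol → 0.08585 mol Mg, 0.08585 mol O.
FeO: 49.85/71.844 = 0.69386 mol → 0.69386 mol Fe, 0.69386 mol O.
SiO2: 46.70/60.083 = 0.77726 mol → 0.77726 mol Si, 1.55452 mol O.
Total oxygen = 2.33423 mol. Normalization factor = 6/2.33423 = 2.57044.
Mg per 6 O = 0.08585 × 2.57044 = 0.221.

0.221 Mg apfu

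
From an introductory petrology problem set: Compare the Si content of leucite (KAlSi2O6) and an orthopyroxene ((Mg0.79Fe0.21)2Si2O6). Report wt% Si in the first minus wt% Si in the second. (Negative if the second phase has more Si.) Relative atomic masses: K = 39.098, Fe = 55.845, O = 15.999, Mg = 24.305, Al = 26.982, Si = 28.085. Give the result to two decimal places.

First mineral: 56.170 g Si in 218.244 g formula = 25.74 wt% Si.
Second mineral: 56.170 g Si in 214.021 g formula = 26.25 wt% Si.
25.74% − 26.25% gives a difference of -0.51 percentage points.

-0.51 percentage points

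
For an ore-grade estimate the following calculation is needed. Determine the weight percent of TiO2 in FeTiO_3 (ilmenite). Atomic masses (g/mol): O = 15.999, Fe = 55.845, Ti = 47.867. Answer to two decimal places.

Molar mass of FeTiO_3 = 1·55.845 + 1·47.867 + 3·15.999 = 151.709 g/mol.
Each formula unit contains 1 Ti, equivalent to 1/1 = 1.0000 mol TiO2.
M(TiO2) = 1×47.867 + 2×15.999 = 79.865 g/mol.
Mass of TiO2 per formula unit = 1.0000 × 79.865 = 79.865 g.
TiO2 wt% = 79.865 / 151.709 × 100 = 52.64%.

52.64 wt%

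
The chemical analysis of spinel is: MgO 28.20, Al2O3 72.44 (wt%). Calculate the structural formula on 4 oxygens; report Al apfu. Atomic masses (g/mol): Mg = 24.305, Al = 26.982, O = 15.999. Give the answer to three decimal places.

28.20 wt% MgO ÷ 40.304 g/mol = 0.69968 mol, giving 0.69968 Mg and 0.69968 O.
72.44 wt% Al2O3 ÷ 101.961 g/mol = 0.71047 mol, giving 1.42094 Al and 2.13141 O.
Oxygen sums to 2.83109; scaling by 4/2.83109 = 1.41288 puts the formula on 4 O.
Al: 1.42094 × 1.41288 = 2.008 atoms per formula unit.

2.008 Al apfu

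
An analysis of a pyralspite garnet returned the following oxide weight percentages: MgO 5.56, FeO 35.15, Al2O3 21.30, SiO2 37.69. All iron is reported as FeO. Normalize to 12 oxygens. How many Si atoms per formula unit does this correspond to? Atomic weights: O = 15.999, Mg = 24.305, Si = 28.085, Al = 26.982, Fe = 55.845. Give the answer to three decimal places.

3.001 Si apfu

MgO: 5.56/40.304 = 0.13795 mol → 0.13795 mol Mg, 0.13795 mol O.
FeO: 35.15/71.844 = 0.48925 mol → 0.48925 mol Fe, 0.48925 mol O.
Al2O3: 21.30/101.961 = 0.20890 mol → 0.41780 mol Al, 0.62670 mol O.
SiO2: 37.69/60.083 = 0.62730 mol → 0.62730 mol Si, 1.25460 mol O.
Total oxygen = 2.50850 mol. Normalization factor = 12/2.50850 = 4.78374.
Si per 12 O = 0.62730 × 4.78374 = 3.001.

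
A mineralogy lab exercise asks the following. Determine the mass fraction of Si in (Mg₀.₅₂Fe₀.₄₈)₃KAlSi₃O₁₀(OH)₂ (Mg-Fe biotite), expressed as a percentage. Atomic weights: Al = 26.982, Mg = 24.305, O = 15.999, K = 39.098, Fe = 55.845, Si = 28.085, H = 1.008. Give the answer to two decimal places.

M((Mg₀.₅₂Fe₀.₄₈)₃KAlSi₃O₁₀(OH)₂) = 462.672 g/mol.
Si contributes 3 × 28.085 = 84.255 g per mole.
84.255/462.672 = 0.1821 → 18.21%.

18.21 wt%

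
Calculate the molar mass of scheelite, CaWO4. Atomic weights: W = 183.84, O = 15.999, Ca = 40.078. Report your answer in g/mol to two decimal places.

Ca: 1 × 40.078 = 40.0780
W: 1 × 183.84 = 183.8400
O: 4 × 15.999 = 63.9960
Summing the contributions gives the formula mass.

287.91 g/mol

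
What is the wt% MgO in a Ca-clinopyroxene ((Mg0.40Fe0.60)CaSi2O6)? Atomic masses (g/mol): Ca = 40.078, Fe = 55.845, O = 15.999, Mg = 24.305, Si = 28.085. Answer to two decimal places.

6.85 wt%

Molar mass of (Mg0.40Fe0.60)CaSi2O6 = 0.40*24.305 + 0.60*55.845 + 1*40.078 + 2*28.085 + 6*15.999 = 235.471 g/mol.
Each formula unit contains 0.40 Mg, equivalent to 0.40/1 = 0.4000 mol MgO.
M(MgO) = 1×24.305 + 1×15.999 = 40.304 g/mol.
Mass of MgO per formula unit = 0.4000 × 40.304 = 16.122 g.
MgO wt% = 16.122 / 235.471 × 100 = 6.85%.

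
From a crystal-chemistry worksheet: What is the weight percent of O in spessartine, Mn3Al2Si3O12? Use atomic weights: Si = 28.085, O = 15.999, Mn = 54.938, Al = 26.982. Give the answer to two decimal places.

38.78 wt%

Molar mass of Mn3Al2Si3O12: 3×54.938 + 2×26.982 + 3×28.085 + 12×15.999 = 495.021 g/mol.
Mass of O per formula unit: 12 × 15.999 = 191.988 g.
Weight fraction O = 191.988 / 495.021 = 0.3878.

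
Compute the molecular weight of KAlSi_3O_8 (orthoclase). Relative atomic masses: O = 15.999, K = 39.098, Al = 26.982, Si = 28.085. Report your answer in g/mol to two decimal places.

The formula mass is the sum 1×39.098 + 1×26.982 + 3×28.085 + 8×15.999.

278.33 g/mol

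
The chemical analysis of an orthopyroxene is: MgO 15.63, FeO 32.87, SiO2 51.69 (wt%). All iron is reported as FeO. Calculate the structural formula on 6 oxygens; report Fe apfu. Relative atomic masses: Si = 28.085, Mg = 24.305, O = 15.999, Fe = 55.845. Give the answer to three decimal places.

MgO: 15.63/40.304 = 0.38780 mol → 0.38780 mol Mg, 0.38780 mol O.
FeO: 32.87/71.844 = 0.45752 mol → 0.45752 mol Fe, 0.45752 mol O.
SiO2: 51.69/60.083 = 0.86031 mol → 0.86031 mol Si, 1.72062 mol O.
Total oxygen = 2.56594 mol. Normalization factor = 6/2.56594 = 2.33832.
Fe per 6 O = 0.45752 × 2.33832 = 1.070.

1.070 Fe apfu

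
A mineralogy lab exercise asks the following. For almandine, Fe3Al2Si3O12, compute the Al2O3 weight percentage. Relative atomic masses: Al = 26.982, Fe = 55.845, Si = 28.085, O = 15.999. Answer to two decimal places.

20.48 wt%

M(Fe3Al2Si3O12) = 497.742 g/mol; M(Al2O3) = 101.961 g/mol.
Moles Al2O3 per formula unit = 2 Al ÷ 2 = 1.0000.
Al2O3 fraction = (1.0000 × 101.961) / 497.742 = 101.961/497.742 = 0.2048.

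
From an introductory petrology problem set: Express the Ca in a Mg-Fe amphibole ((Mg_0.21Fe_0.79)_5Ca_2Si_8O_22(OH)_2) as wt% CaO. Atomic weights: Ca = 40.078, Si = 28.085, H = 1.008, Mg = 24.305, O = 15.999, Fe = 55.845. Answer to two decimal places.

Molar mass of (Mg_0.21Fe_0.79)_5Ca_2Si_8O_22(OH)_2 = 1.05×24.305 + 3.95×55.845 + 2×40.078 + 8×28.085 + 24×15.999 + 2×1.008 = 936.936 g/mol.
Each formula unit contains 2 Ca, equivalent to 2/1 = 2.0000 mol CaO.
M(CaO) = 1×40.078 + 1×15.999 = 56.077 g/mol.
Mass of CaO per formula unit = 2.0000 × 56.077 = 112.154 g.
CaO wt% = 112.154 / 936.936 × 100 = 11.97%.

11.97 wt%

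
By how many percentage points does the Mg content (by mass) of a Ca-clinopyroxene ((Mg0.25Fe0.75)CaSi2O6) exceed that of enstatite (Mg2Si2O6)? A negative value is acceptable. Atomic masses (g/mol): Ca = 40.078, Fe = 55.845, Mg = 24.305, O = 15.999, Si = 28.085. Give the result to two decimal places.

-21.68 percentage points

M((Mg0.25Fe0.75)CaSi2O6) = 240.202 g/mol, so wt% Mg = 6.076/240.202 × 100 = 2.53%.
M(Mg2Si2O6) = 200.774 g/mol, so wt% Mg = 48.610/200.774 × 100 = 24.21%.
2.53 − 24.21 = -21.68 pp.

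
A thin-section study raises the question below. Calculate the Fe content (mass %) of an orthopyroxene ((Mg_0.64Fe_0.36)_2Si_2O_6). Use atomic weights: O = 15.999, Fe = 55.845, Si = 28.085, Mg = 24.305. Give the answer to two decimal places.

Molar mass of (Mg_0.64Fe_0.36)_2Si_2O_6: 1.28×24.305 + 0.72×55.845 + 2×28.085 + 6×15.999 = 223.483 g/mol.
Mass of Fe per formula unit: 0.72 × 55.845 = 40.208 g.
Weight fraction Fe = 40.208 / 223.483 = 0.1799.

17.99 mass %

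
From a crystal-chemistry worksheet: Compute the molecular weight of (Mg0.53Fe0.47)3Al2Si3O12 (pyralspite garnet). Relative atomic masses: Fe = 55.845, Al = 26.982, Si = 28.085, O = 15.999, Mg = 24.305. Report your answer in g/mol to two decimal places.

The formula mass is the sum 1.59(24.305) + 1.41(55.845) + 2(26.982) + 3(28.085) + 12(15.999).

447.59 g/mol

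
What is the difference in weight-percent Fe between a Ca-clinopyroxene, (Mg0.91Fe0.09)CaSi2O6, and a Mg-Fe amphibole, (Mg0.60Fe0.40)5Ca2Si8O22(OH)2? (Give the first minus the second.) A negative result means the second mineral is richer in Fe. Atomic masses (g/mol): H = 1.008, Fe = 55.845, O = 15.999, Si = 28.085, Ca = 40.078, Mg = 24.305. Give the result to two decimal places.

-10.47 percentage points

First mineral: 5.026 g Fe in 219.386 g formula = 2.29 wt% Fe.
Second mineral: 111.690 g Fe in 875.433 g formula = 12.76 wt% Fe.
2.29% − 12.76% gives a difference of -10.47 percentage points.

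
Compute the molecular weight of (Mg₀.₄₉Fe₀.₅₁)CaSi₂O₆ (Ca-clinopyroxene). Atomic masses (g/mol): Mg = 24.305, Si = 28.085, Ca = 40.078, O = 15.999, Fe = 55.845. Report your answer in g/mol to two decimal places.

M = 0.49·24.305 + 0.51·55.845 + 1·40.078 + 2·28.085 + 6·15.999

232.63 g/mol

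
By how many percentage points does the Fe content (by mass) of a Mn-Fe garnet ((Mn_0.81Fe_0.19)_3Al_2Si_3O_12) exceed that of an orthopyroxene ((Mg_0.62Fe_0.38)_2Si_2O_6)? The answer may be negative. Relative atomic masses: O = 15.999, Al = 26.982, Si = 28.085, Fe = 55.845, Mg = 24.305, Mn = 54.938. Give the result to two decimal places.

First mineral: 31.832 g Fe in 495.538 g formula = 6.42 wt% Fe.
Second mineral: 42.442 g Fe in 224.744 g formula = 18.88 wt% Fe.
6.42% − 18.88% gives a difference of -12.46 percentage points.

-12.46 percentage points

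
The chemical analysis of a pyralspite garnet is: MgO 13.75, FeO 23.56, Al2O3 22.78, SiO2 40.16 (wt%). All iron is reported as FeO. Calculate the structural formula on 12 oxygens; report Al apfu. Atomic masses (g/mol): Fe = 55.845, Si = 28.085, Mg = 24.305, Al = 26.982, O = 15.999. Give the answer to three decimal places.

2.004 Al apfu

MgO (M=40.304): mol = 0.34116; Mg = 0.34116, O = 0.34116.
FeO (M=71.844): mol = 0.32793; Fe = 0.32793, O = 0.32793.
Al2O3 (M=101.961): mol = 0.22342; Al = 0.44684, O = 0.67026.
SiO2 (M=60.083): mol = 0.66841; Si = 0.66841, O = 1.33682.
ΣO = 2.67617; factor = 12/ΣO = 4.48402.
Al apfu = 0.44684 × 4.48402 = 2.004.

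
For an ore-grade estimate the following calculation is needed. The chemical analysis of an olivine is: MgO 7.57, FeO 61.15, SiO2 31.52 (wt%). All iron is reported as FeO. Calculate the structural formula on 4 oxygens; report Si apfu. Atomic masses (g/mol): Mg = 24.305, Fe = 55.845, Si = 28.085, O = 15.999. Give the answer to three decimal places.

1.005 Si apfu

7.57 wt% MgO ÷ 40.304 g/mol = 0.18782 mol, giving 0.18782 Mg and 0.18782 O.
61.15 wt% FeO ÷ 71.844 g/mol = 0.85115 mol, giving 0.85115 Fe and 0.85115 O.
31.52 wt% SiO2 ÷ 60.083 g/mol = 0.52461 mol, giving 0.52461 Si and 1.04922 O.
Oxygen sums to 2.08819; scaling by 4/2.08819 = 1.91553 puts the formula on 4 O.
Si: 0.52461 × 1.91553 = 1.005 atoms per formula unit.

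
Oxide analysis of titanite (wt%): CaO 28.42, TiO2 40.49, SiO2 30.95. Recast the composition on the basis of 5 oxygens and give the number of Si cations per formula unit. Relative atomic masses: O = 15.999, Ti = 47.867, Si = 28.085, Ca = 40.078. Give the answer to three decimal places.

1.010 Si apfu

CaO: 28.42/56.077 = 0.50680 mol → 0.50680 mol Ca, 0.50680 mol O.
TiO2: 40.49/79.865 = 0.50698 mol → 0.50698 mol Ti, 1.01396 mol O.
SiO2: 30.95/60.083 = 0.51512 mol → 0.51512 mol Si, 1.03024 mol O.
Total oxygen = 2.55100 mol. Normalization factor = 5/2.55100 = 1.96002.
Si per 5 O = 0.51512 × 1.96002 = 1.010.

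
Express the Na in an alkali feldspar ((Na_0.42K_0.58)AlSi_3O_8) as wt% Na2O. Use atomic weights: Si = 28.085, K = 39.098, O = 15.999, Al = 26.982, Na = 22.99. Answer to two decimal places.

4.79 wt%

Formula mass = 271.562 g/mol.
0.42 Na → 0.2100 mol Na2O per formula unit; M(Na2O) = 61.979, so Na2O mass = 13.016 g.
13.016/271.562 × 100 = 4.79 wt%.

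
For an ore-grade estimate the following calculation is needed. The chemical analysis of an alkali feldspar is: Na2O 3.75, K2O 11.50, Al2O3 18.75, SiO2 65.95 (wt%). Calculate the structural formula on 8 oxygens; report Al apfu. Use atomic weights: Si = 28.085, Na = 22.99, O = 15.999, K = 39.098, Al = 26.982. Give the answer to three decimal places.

Na2O (M=61.979): mol = 0.06050; Na = 0.12100, O = 0.06050.
K2O (M=94.195): mol = 0.12209; K = 0.24418, O = 0.12209.
Al2O3 (M=101.961): mol = 0.18389; Al = 0.36778, O = 0.55167.
SiO2 (M=60.083): mol = 1.09765; Si = 1.09765, O = 2.19530.
ΣO = 2.92956; factor = 8/ΣO = 2.73079.
Al apfu = 0.36778 × 2.73079 = 1.004.

1.004 Al apfu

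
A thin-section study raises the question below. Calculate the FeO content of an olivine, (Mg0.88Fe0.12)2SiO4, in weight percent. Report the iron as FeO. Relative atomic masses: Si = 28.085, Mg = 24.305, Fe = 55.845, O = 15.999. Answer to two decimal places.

Molar mass of (Mg0.88Fe0.12)2SiO4 = 1.76·24.305 + 0.24·55.845 + 1·28.085 + 4·15.999 = 148.261 g/mol.
Each formula unit contains 0.24 Fe, equivalent to 0.24/1 = 0.2400 mol FeO.
M(FeO) = 1×55.845 + 1×15.999 = 71.844 g/mol.
Mass of FeO per formula unit = 0.2400 × 71.844 = 17.243 g.
FeO wt% = 17.243 / 148.261 × 100 = 11.63%.

11.63 wt%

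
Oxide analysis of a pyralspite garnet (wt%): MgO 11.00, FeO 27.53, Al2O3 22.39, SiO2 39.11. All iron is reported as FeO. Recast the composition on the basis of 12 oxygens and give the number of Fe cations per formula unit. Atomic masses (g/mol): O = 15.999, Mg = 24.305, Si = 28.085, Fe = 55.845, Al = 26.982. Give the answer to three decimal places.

1.757 Fe apfu

MgO (M=40.304): mol = 0.27293; Mg = 0.27293, O = 0.27293.
FeO (M=71.844): mol = 0.38319; Fe = 0.38319, O = 0.38319.
Al2O3 (M=101.961): mol = 0.21959; Al = 0.43918, O = 0.65877.
SiO2 (M=60.083): mol = 0.65093; Si = 0.65093, O = 1.30186.
ΣO = 2.61675; factor = 12/ΣO = 4.58584.
Fe apfu = 0.38319 × 4.58584 = 1.757.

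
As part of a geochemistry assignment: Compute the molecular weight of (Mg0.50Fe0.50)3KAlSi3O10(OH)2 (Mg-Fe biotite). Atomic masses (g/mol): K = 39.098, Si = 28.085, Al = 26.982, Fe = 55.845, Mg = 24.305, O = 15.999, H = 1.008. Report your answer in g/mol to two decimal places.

464.56 g/mol

The formula mass is the sum 1.50×24.305 + 1.50×55.845 + 1×39.098 + 1×26.982 + 3×28.085 + 12×15.999 + 2×1.008.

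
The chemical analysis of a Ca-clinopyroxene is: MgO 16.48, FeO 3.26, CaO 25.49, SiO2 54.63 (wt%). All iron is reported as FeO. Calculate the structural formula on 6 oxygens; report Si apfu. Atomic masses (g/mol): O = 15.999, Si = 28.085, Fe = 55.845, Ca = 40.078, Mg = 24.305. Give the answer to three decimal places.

MgO: 16.48/40.304 = 0.40889 mol → 0.40889 mol Mg, 0.40889 mol O.
FeO: 3.26/71.844 = 0.04538 mol → 0.04538 mol Fe, 0.04538 mol O.
CaO: 25.49/56.077 = 0.45455 mol → 0.45455 mol Ca, 0.45455 mol O.
SiO2: 54.63/60.083 = 0.90924 mol → 0.90924 mol Si, 1.81848 mol O.
Total oxygen = 2.72730 mol. Normalization factor = 6/2.72730 = 2.19998.
Si per 6 O = 0.90924 × 2.19998 = 2.000.

2.000 Si apfu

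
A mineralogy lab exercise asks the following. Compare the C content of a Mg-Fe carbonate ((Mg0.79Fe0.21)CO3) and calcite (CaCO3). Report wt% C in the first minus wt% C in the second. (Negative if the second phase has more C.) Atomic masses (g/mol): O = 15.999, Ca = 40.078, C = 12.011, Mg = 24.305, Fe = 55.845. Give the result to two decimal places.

1.21 percentage points

First mineral: 12.011 g C in 90.936 g formula = 13.21 wt% C.
Second mineral: 12.011 g C in 100.086 g formula = 12.00 wt% C.
13.21% − 12.00% gives a difference of 1.21 percentage points.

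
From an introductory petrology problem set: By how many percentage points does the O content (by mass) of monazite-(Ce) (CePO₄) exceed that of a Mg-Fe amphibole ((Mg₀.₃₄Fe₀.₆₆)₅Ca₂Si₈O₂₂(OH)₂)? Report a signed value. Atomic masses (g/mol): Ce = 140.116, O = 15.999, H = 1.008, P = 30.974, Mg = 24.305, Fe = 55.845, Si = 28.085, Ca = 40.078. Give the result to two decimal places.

First mineral: 63.996 g O in 235.086 g formula = 27.22 wt% O.
Second mineral: 383.976 g O in 916.435 g formula = 41.90 wt% O.
27.22% − 41.90% gives a difference of -14.68 percentage points.

-14.68 percentage points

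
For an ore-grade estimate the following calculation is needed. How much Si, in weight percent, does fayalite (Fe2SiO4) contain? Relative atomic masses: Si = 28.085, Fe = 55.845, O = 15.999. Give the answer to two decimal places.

Molar mass of Fe2SiO4: 2*55.845 + 1*28.085 + 4*15.999 = 203.771 g/mol.
Mass of Si per formula unit: 1 × 28.085 = 28.085 g.
Weight fraction Si = 28.085 / 203.771 = 0.1378.

13.78 weight percent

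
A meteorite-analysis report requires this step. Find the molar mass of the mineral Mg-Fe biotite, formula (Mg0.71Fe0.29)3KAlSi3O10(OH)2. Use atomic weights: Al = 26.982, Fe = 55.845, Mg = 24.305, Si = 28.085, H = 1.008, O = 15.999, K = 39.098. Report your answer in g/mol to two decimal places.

M = 2.13×24.305 + 0.87×55.845 + 1×39.098 + 1×26.982 + 3×28.085 + 12×15.999 + 2×1.008

444.69 g/mol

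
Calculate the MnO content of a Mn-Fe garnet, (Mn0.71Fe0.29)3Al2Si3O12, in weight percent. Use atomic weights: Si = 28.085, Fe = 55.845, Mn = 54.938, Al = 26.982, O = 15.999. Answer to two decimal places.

Formula mass = 495.810 g/mol.
2.13 Mn → 2.1300 mol MnO per formula unit; M(MnO) = 70.937, so MnO mass = 151.096 g.
151.096/495.810 × 100 = 30.47 wt%.

30.47 wt%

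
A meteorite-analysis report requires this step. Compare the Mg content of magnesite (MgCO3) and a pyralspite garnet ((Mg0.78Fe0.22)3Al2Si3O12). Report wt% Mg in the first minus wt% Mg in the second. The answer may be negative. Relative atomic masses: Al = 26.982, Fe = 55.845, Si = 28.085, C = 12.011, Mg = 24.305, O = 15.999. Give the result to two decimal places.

15.41 percentage points

M(MgCO3) = 84.313 g/mol, so wt% Mg = 24.305/84.313 × 100 = 28.83%.
M((Mg0.78Fe0.22)3Al2Si3O12) = 423.938 g/mol, so wt% Mg = 56.874/423.938 × 100 = 13.42%.
28.83 − 13.42 = 15.41 pp.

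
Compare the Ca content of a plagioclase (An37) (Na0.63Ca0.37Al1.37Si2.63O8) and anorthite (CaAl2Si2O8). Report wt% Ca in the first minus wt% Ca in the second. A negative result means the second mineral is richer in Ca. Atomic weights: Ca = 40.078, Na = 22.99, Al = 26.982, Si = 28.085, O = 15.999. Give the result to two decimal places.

-8.88 percentage points

First mineral: 14.829 g Ca in 268.133 g formula = 5.53 wt% Ca.
Second mineral: 40.078 g Ca in 278.204 g formula = 14.41 wt% Ca.
5.53% − 14.41% gives a difference of -8.88 percentage points.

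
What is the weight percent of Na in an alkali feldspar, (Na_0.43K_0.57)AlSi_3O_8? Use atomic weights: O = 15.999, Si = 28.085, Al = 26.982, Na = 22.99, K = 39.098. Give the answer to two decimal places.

Molar mass of (Na_0.43K_0.57)AlSi_3O_8: 0.43×22.99 + 0.57×39.098 + 1×26.982 + 3×28.085 + 8×15.999 = 271.401 g/mol.
Mass of Na per formula unit: 0.43 × 22.99 = 9.886 g.
Weight fraction Na = 9.886 / 271.401 = 0.0364.

3.64 mass %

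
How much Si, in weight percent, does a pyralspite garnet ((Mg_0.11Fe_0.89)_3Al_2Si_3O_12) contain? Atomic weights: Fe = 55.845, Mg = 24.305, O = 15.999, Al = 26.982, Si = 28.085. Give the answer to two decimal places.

17.29 weight percent

Molar mass of (Mg_0.11Fe_0.89)_3Al_2Si_3O_12: 0.33*24.305 + 2.67*55.845 + 2*26.982 + 3*28.085 + 12*15.999 = 487.334 g/mol.
Mass of Si per formula unit: 3 × 28.085 = 84.255 g.
Weight fraction Si = 84.255 / 487.334 = 0.1729.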